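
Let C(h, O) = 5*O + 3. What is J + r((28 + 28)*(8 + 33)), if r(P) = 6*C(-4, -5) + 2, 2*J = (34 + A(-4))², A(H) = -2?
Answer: 382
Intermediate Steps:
C(h, O) = 3 + 5*O
J = 512 (J = (34 - 2)²/2 = (½)*32² = (½)*1024 = 512)
r(P) = -130 (r(P) = 6*(3 + 5*(-5)) + 2 = 6*(3 - 25) + 2 = 6*(-22) + 2 = -132 + 2 = -130)
J + r((28 + 28)*(8 + 33)) = 512 - 130 = 382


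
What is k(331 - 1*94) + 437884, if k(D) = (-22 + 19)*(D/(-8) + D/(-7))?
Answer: 24532169/56 ≈ 4.3807e+5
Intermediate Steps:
k(D) = 45*D/56 (k(D) = -3*(D*(-⅛) + D*(-⅐)) = -3*(-D/8 - D/7) = -(-45)*D/56 = 45*D/56)
k(331 - 1*94) + 437884 = 45*(331 - 1*94)/56 + 437884 = 45*(331 - 94)/56 + 437884 = (45/56)*237 + 437884 = 10665/56 + 437884 = 24532169/56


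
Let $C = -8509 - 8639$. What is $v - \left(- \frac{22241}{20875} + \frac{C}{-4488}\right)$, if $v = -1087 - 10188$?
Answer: $- \frac{88048255991}{7807250} \approx -11278.0$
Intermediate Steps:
$C = -17148$
$v = -11275$ ($v = -1087 - 10188 = -11275$)
$v - \left(- \frac{22241}{20875} + \frac{C}{-4488}\right) = -11275 - \left(- \frac{22241}{20875} - \frac{17148}{-4488}\right) = -11275 - \left(\left(-22241\right) \frac{1}{20875} - - \frac{1429}{374}\right) = -11275 - \left(- \frac{22241}{20875} + \frac{1429}{374}\right) = -11275 - \frac{21512241}{7807250} = - \frac{88048255991}{7807250}$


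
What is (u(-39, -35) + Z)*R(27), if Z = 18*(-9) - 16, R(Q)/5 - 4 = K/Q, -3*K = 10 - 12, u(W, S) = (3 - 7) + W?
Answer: -360230/81 ≈ -4447.3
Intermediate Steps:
u(W, S) = -4 + W
K = ⅔ (K = -(10 - 12)/3 = -⅓*(-2) = ⅔ ≈ 0.66667)
R(Q) = 20 + 10/(3*Q) (R(Q) = 20 + 5*(2/(3*Q)) = 20 + 10/(3*Q))
Z = -178 (Z = -162 - 16 = -178)
(u(-39, -35) + Z)*R(27) = ((-4 - 39) - 178)*(20 + (10/3)/27) = (-43 - 178)*(20 + (10/3)*(1/27)) = -221*(20 + 10/81) = -221*1630/81 = -360230/81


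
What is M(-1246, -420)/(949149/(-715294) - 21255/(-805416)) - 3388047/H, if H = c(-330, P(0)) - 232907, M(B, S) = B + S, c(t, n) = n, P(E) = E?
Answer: 37680363940558837751/29084502956013283 ≈ 1295.5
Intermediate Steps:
H = -232907 (H = 0 - 232907 = -232907)
M(-1246, -420)/(949149/(-715294) - 21255/(-805416)) - 3388047/H = (-1246 - 420)/(949149/(-715294) - 21255/(-805416)) - 3388047/(-232907) = -1666/(949149*(-1/715294) - 21255*(-1/805416)) - 3388047*(-1/232907) = -1666/(-949149/715294 + 7085/268472) + 3388047/232907 = -1666/(-124876036169/96018205384) + 3388047/232907 = -1666*(-96018205384/124876036169) + 3388047/232907 = 159966330169744/124876036169 + 3388047/232907 = 37680363940558837751/29084502956013283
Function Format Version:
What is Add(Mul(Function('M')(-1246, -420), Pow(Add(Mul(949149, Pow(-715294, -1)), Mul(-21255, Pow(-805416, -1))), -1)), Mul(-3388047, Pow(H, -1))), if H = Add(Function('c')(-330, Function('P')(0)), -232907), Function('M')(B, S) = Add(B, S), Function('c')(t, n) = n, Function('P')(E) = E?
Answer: Rational(37680363940558837751, 29084502956013283) ≈ 1295.5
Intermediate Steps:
H = -232907 (H = Add(0, -232907) = -232907)
Add(Mul(Function('M')(-1246, -420), Pow(Add(Mul(949149, Pow(-715294, -1)), Mul(-21255, Pow(-805416, -1))), -1)), Mul(-3388047, Pow(H, -1))) = Add(Mul(Add(-1246, -420), Pow(Add(Mul(949149, Pow(-715294, -1)), Mul(-21255, Pow(-805416, -1))), -1)), Mul(-3388047, Pow(-232907, -1))) = Add(Mul(-1666, Pow(Add(Mul(949149, Rational(-1, 715294)), Mul(-21255, Rational(-1, 805416))), -1)), Mul(-3388047, Rational(-1, 232907))) = Add(Mul(-1666, Pow(Add(Rational(-949149, 715294), Rational(7085, 268472)), -1)), Rational(3388047, 232907)) = Add(Mul(-1666, Pow(Rational(-124876036169, 96018205384), -1)), Rational(3388047, 232907)) = Add(Mul(-1666, Rational(-96018205384, 124876036169)), Rational(3388047, 232907)) = Add(Rational(159966330169744, 124876036169), Rational(3388047, 232907)) = Rational(37680363940558837751, 29084502956013283)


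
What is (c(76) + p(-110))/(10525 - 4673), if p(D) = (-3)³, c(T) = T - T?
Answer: -27/5852 ≈ -0.0046138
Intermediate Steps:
c(T) = 0
p(D) = -27
(c(76) + p(-110))/(10525 - 4673) = (0 - 27)/(10525 - 4673) = -27/5852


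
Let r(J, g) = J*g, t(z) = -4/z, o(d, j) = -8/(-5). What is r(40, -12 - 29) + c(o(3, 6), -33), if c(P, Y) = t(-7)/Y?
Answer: -378844/231 ≈ -1640.0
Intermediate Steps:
o(d, j) = 8/5 (o(d, j) = -8*(-1/5) = 8/5)
c(P, Y) = 4/(7*Y) (c(P, Y) = (-4/(-7))/Y = (-4*(-1/7))/Y = 4/(7*Y))
r(40, -12 - 29) + c(o(3, 6), -33) = 40*(-12 - 29) + (4/7)/(-33) = 40*(-41) + (4/7)*(-1/33) = -1640 - 4/231 = -378844/231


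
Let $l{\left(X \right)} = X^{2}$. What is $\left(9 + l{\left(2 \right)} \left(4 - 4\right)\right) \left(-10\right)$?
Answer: $-90$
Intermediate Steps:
$\left(9 + l{\left(2 \right)} \left(4 - 4\right)\right) \left(-10\right) = \left(9 + 2^{2} \left(4 - 4\right)\right) \left(-10\right) = \left(9 + 4 \cdot 0\right) \left(-10\right) = \left(9 + 0\right) \left(-10\right) = 9 \left(-10\right) = -90$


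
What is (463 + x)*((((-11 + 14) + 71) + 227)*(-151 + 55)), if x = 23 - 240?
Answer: -7108416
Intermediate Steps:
x = -217
(463 + x)*((((-11 + 14) + 71) + 227)*(-151 + 55)) = (463 - 217)*((((-11 + 14) + 71) + 227)*(-151 + 55)) = 246*(((3 + 71) + 227)*(-96)) = 246*((74 + 227)*(-96)) = 246*(301*(-96)) = 246*(-28896) = -7108416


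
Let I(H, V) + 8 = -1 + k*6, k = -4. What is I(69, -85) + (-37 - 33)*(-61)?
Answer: 4237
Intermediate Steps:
I(H, V) = -33 (I(H, V) = -8 + (-1 - 4*6) = -8 + (-1 - 24) = -8 - 25 = -33)
I(69, -85) + (-37 - 33)*(-61) = -33 + (-37 - 33)*(-61) = -33 - 70*(-61) = -33 + 4270 = 4237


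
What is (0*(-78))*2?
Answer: 0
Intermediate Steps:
(0*(-78))*2 = 0*2 = 0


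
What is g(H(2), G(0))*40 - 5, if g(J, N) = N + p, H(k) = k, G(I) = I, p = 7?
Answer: 275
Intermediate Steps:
g(J, N) = 7 + N (g(J, N) = N + 7 = 7 + N)
g(H(2), G(0))*40 - 5 = (7 + 0)*40 - 5 = 7*40 - 5 = 280 - 5 = 275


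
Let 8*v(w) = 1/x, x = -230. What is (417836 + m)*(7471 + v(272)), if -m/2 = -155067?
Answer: 1000714079283/184 ≈ 5.4387e+9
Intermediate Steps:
m = 310134 (m = -2*(-155067) = 310134)
v(w) = -1/1840 (v(w) = (⅛)/(-230) = (⅛)*(-1/230) = -1/1840)
(417836 + m)*(7471 + v(272)) = (417836 + 310134)*(7471 - 1/1840) = 727970*(13746639/1840) = 1000714079283/184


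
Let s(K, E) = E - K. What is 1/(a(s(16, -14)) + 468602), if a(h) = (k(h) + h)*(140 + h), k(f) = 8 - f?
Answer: 1/469482 ≈ 2.1300e-6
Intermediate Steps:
a(h) = 1120 + 8*h (a(h) = ((8 - h) + h)*(140 + h) = 8*(140 + h) = 1120 + 8*h)
1/(a(s(16, -14)) + 468602) = 1/((1120 + 8*(-14 - 1*16)) + 468602) = 1/((1120 + 8*(-14 - 16)) + 468602) = 1/((1120 + 8*(-30)) + 468602) = 1/((1120 - 240) + 468602) = 1/(880 + 468602) = 1/469482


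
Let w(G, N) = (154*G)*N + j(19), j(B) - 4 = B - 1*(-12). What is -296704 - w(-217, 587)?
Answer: 19319627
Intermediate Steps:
j(B) = 16 + B (j(B) = 4 + (B - 1*(-12)) = 4 + (B + 12) = 4 + (12 + B) = 16 + B)
w(G, N) = 35 + 154*G*N (w(G, N) = (154*G)*N + (16 + 19) = 154*G*N + 35 = 35 + 154*G*N)
-296704 - w(-217, 587) = -296704 - (35 + 154*(-217)*587) = -296704 - (35 - 19616366) = -296704 - 1*(-19616331) = -296704 + 19616331 = 19319627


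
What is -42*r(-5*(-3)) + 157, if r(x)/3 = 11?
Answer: -1229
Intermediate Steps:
r(x) = 33 (r(x) = 3*11 = 33)
-42*r(-5*(-3)) + 157 = -42*33 + 157 = -1386 + 157 = -1229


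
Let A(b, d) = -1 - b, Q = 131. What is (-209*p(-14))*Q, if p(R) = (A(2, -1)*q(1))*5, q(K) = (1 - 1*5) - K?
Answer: -2053425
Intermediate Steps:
q(K) = -4 - K (q(K) = (1 - 5) - K = -4 - K)
p(R) = 75 (p(R) = ((-1 - 1*2)*(-4 - 1*1))*5 = ((-1 - 2)*(-4 - 1))*5 = -3*(-5)*5 = 15*5 = 75)
(-209*p(-14))*Q = -209*75*131 = -15675*131 = -2053425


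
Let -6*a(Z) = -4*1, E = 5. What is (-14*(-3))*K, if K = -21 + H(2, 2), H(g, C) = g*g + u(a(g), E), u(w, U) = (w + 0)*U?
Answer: -574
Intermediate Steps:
a(Z) = ⅔ (a(Z) = -(-2)/3 = -⅙*(-4) = ⅔)
u(w, U) = U*w (u(w, U) = w*U = U*w)
H(g, C) = 10/3 + g² (H(g, C) = g*g + 5*(⅔) = g² + 10/3 = 10/3 + g²)
K = -41/3 (K = -21 + (10/3 + 2²) = -21 + (10/3 + 4) = -21 + 22/3 = -41/3 ≈ -13.667)
(-14*(-3))*K = -14*(-3)*(-41/3) = 42*(-41/3) = -574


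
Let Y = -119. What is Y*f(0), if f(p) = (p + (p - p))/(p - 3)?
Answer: 0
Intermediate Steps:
f(p) = p/(-3 + p) (f(p) = (p + 0)/(-3 + p) = p/(-3 + p))
Y*f(0) = -0/(-3 + 0) = -0/(-3) = -0*(-1)/3 = -119*0 = 0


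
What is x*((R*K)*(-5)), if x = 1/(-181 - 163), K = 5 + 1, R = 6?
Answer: 45/86 ≈ 0.52326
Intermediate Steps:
K = 6
x = -1/344 (x = 1/(-344) = -1/344 ≈ -0.0029070)
x*((R*K)*(-5)) = -6*6*(-5)/344 = -9*(-5)/86 = -1/344*(-180) = 45/86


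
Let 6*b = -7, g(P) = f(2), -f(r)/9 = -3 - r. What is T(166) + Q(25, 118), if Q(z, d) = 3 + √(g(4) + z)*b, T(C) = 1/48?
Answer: 145/48 - 7*√70/6 ≈ -6.7402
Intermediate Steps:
f(r) = 27 + 9*r (f(r) = -9*(-3 - r) = 27 + 9*r)
g(P) = 45 (g(P) = 27 + 9*2 = 27 + 18 = 45)
T(C) = 1/48
b = -7/6 (b = (⅙)*(-7) = -7/6 ≈ -1.1667)
Q(z, d) = 3 - 7*√(45 + z)/6 (Q(z, d) = 3 + √(45 + z)*(-7/6) = 3 - 7*√(45 + z)/6)
T(166) + Q(25, 118) = 1/48 + (3 - 7*√(45 + 25)/6) = 1/48 + (3 - 7*√70/6) = 145/48 - 7*√70/6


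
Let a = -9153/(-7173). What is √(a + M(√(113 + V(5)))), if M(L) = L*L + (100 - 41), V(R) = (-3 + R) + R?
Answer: 8*√1789265/797 ≈ 13.427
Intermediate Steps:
V(R) = -3 + 2*R
M(L) = 59 + L² (M(L) = L² + 59 = 59 + L²)
a = 1017/797 (a = -9153*(-1/7173) = 1017/797 ≈ 1.2760)
√(a + M(√(113 + V(5)))) = √(1017/797 + (59 + (√(113 + (-3 + 2*5)))²)) = √(1017/797 + (59 + (√(113 + (-3 + 10)))²)) = √(1017/797 + (59 + (√(113 + 7))²)) = √(1017/797 + (59 + (√120)²)) = √(1017/797 + (59 + (2*√30)²)) = √(1017/797 + (59 + 120)) = √(1017/797 + 179) = √(143680/797) = 8*√1789265/797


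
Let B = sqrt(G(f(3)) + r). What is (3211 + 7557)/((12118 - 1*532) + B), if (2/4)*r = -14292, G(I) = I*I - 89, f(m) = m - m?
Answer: 124758048/134264069 - 10768*I*sqrt(28673)/134264069 ≈ 0.9292 - 0.01358*I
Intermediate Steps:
f(m) = 0
G(I) = -89 + I**2 (G(I) = I**2 - 89 = -89 + I**2)
r = -28584 (r = 2*(-14292) = -28584)
B = I*sqrt(28673) (B = sqrt((-89 + 0**2) - 28584) = sqrt((-89 + 0) - 28584) = sqrt(-89 - 28584) = sqrt(-28673) = I*sqrt(28673) ≈ 169.33*I)
(3211 + 7557)/((12118 - 1*532) + B) = (3211 + 7557)/((12118 - 1*532) + I*sqrt(28673)) = 10768/((12118 - 532) + I*sqrt(28673)) = 10768/(11586 + I*sqrt(28673))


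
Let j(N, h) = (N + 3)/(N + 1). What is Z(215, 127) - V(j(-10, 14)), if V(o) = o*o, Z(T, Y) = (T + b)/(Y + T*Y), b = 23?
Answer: -24535/41148 ≈ -0.59626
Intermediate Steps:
Z(T, Y) = (23 + T)/(Y + T*Y) (Z(T, Y) = (T + 23)/(Y + T*Y) = (23 + T)/(Y + T*Y))
j(N, h) = (3 + N)/(1 + N)
V(o) = o²
Z(215, 127) - V(j(-10, 14)) = (23 + 215)/(127*(1 + 215)) - ((3 - 10)/(1 - 10))² = (1/127)*238/216 - (-7/(-9))² = (1/127)*(1/216)*238 - (-⅑*(-7))² = 119/13716 - (7/9)² = 119/13716 - 1*49/81 = 119/13716 - 49/81 = -24535/41148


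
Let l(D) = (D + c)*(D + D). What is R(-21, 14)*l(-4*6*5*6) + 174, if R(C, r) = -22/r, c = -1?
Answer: -1631346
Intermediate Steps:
l(D) = 2*D*(-1 + D) (l(D) = (D - 1)*(D + D) = (-1 + D)*(2*D) = 2*D*(-1 + D))
R(-21, 14)*l(-4*6*5*6) + 174 = (-22/14)*(2*(-4*6*5*6)*(-1 - 4*6*5*6)) + 174 = (-22*1/14)*(2*(-120*6)*(-1 - 120*6)) + 174 = -22*(-4*180)*(-1 - 4*180)/7 + 174 = -22*(-720)*(-1 - 720)/7 + 174 = -22*(-720)*(-721)/7 + 174 = -11/7*1038240 + 174 = -1631520 + 174 = -1631346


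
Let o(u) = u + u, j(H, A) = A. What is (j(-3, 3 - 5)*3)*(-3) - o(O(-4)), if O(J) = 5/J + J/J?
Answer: 37/2 ≈ 18.500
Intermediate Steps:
O(J) = 1 + 5/J (O(J) = 5/J + 1 = 1 + 5/J)
o(u) = 2*u
(j(-3, 3 - 5)*3)*(-3) - o(O(-4)) = ((3 - 5)*3)*(-3) - 2*(5 - 4)/(-4) = -2*3*(-3) - 2*(-¼*1) = -6*(-3) - 2*(-1)/4 = 18 - 1*(-½) = 18 + ½ = 37/2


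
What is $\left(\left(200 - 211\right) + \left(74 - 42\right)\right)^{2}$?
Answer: $441$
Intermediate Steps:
$\left(\left(200 - 211\right) + \left(74 - 42\right)\right)^{2} = \left(-11 + \left(74 - 42\right)\right)^{2} = \left(-11 + 32\right)^{2} = 21^{2} = 441$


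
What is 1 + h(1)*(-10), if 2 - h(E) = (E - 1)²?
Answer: -19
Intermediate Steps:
h(E) = 2 - (-1 + E)² (h(E) = 2 - (E - 1)² = 2 - (-1 + E)²)
1 + h(1)*(-10) = 1 + (2 - (-1 + 1)²)*(-10) = 1 + (2 - 1*0²)*(-10) = 1 + (2 - 1*0)*(-10) = 1 + (2 + 0)*(-10) = 1 + 2*(-10) = 1 - 20 = -19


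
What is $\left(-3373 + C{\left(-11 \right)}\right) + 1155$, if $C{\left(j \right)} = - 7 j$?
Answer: $-2141$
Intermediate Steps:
$\left(-3373 + C{\left(-11 \right)}\right) + 1155 = \left(-3373 - -77\right) + 1155 = \left(-3373 + 77\right) + 1155 = -3296 + 1155 = -2141$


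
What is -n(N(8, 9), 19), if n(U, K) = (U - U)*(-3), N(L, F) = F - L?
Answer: 0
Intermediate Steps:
n(U, K) = 0 (n(U, K) = 0*(-3) = 0)
-n(N(8, 9), 19) = -1*0 = 0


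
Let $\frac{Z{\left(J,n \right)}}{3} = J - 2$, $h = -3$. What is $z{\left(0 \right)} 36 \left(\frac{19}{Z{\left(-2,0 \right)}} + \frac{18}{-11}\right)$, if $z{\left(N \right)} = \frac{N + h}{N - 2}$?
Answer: $- \frac{3825}{22} \approx -173.86$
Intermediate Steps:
$Z{\left(J,n \right)} = -6 + 3 J$ ($Z{\left(J,n \right)} = 3 \left(J - 2\right) = 3 \left(-2 + J\right) = -6 + 3 J$)
$z{\left(N \right)} = \frac{-3 + N}{-2 + N}$ ($z{\left(N \right)} = \frac{N - 3}{N - 2} = \frac{-3 + N}{-2 + N}$)
$z{\left(0 \right)} 36 \left(\frac{19}{Z{\left(-2,0 \right)}} + \frac{18}{-11}\right) = \frac{-3 + 0}{-2 + 0} \cdot 36 \left(\frac{19}{-6 + 3 \left(-2\right)} + \frac{18}{-11}\right) = \frac{1}{-2} \left(-3\right) 36 \left(\frac{19}{-6 - 6} + 18 \left(- \frac{1}{11}\right)\right) = \left(- \frac{1}{2}\right) \left(-3\right) 36 \left(\frac{19}{-12} - \frac{18}{11}\right) = \frac{3}{2} \cdot 36 \left(19 \left(- \frac{1}{12}\right) - \frac{18}{11}\right) = 54 \left(- \frac{19}{12} - \frac{18}{11}\right) = 54 \left(- \frac{425}{132}\right) = - \frac{3825}{22}$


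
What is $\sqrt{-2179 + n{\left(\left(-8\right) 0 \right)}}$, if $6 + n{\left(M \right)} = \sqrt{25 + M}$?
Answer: $2 i \sqrt{545} \approx 46.69 i$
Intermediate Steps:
$n{\left(M \right)} = -6 + \sqrt{25 + M}$
$\sqrt{-2179 + n{\left(\left(-8\right) 0 \right)}} = \sqrt{-2179 - \left(6 - \sqrt{25 - 0}\right)} = \sqrt{-2179 - \left(6 - \sqrt{25 + 0}\right)} = \sqrt{-2179 - \left(6 - \sqrt{25}\right)} = \sqrt{-2179 + \left(-6 + 5\right)} = \sqrt{-2179 - 1} = \sqrt{-2180} = 2 i \sqrt{545}$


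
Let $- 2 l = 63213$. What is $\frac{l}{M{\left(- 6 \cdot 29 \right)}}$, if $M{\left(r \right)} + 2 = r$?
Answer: $\frac{63213}{352} \approx 179.58$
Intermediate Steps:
$M{\left(r \right)} = -2 + r$
$l = - \frac{63213}{2}$ ($l = \left(- \frac{1}{2}\right) 63213 = - \frac{63213}{2} \approx -31607.0$)
$\frac{l}{M{\left(- 6 \cdot 29 \right)}} = - \frac{63213}{2 \left(-2 - 6 \cdot 29\right)} = - \frac{63213}{2 \left(-2 - 174\right)} = - \frac{63213}{2 \left(-176\right)} = \left(- \frac{63213}{2}\right) \left(- \frac{1}{176}\right) = \frac{63213}{352}$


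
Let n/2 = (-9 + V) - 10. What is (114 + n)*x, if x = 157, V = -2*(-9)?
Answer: 17584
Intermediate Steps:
V = 18
n = -2 (n = 2*((-9 + 18) - 10) = 2*(9 - 10) = 2*(-1) = -2)
(114 + n)*x = (114 - 2)*157 = 112*157 = 17584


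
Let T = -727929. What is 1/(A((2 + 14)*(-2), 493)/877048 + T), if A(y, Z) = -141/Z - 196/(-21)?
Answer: -1297153992/944236008229187 ≈ -1.3738e-6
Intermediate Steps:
A(y, Z) = 28/3 - 141/Z (A(y, Z) = -141/Z - 196*(-1/21) = -141/Z + 28/3 = 28/3 - 141/Z)
1/(A((2 + 14)*(-2), 493)/877048 + T) = 1/((28/3 - 141/493)/877048 - 727929) = 1/((28/3 - 141*1/493)*(1/877048) - 727929) = 1/((28/3 - 141/493)*(1/877048) - 727929) = 1/((13381/1479)*(1/877048) - 727929) = 1/(13381/1297153992 - 727929) = 1/(-944236008229187/1297153992) = -1297153992/944236008229187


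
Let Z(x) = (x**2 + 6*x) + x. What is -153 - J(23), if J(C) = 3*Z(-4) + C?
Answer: -140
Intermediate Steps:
Z(x) = x**2 + 7*x
J(C) = -36 + C (J(C) = 3*(-4*(7 - 4)) + C = 3*(-4*3) + C = 3*(-12) + C = -36 + C)
-153 - J(23) = -153 - (-36 + 23) = -153 - 1*(-13) = -153 + 13 = -140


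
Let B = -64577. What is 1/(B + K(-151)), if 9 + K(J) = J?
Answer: -1/64737 ≈ -1.5447e-5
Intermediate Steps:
K(J) = -9 + J
1/(B + K(-151)) = 1/(-64577 + (-9 - 151)) = 1/(-64577 - 160) = 1/(-64737) = -1/64737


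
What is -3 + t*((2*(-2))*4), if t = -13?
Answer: 205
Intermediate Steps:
-3 + t*((2*(-2))*4) = -3 - 13*2*(-2)*4 = -3 - (-52)*4 = -3 - 13*(-16) = -3 + 208 = 205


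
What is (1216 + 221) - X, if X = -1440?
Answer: 2877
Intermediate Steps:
(1216 + 221) - X = (1216 + 221) - 1*(-1440) = 1437 + 1440 = 2877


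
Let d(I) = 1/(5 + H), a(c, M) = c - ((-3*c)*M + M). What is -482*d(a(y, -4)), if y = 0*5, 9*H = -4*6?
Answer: -1446/7 ≈ -206.57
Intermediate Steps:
H = -8/3 (H = (-4*6)/9 = (1/9)*(-24) = -8/3 ≈ -2.6667)
y = 0
a(c, M) = c - M + 3*M*c (a(c, M) = c - (-3*M*c + M) = c - (M - 3*M*c) = c + (-M + 3*M*c) = c - M + 3*M*c)
d(I) = 3/7 (d(I) = 1/(5 - 8/3) = 1/(7/3) = 3/7)
-482*d(a(y, -4)) = -482*3/7 = -1446/7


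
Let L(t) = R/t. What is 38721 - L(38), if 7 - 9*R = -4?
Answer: 13242571/342 ≈ 38721.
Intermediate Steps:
R = 11/9 (R = 7/9 - ⅑*(-4) = 7/9 + 4/9 = 11/9 ≈ 1.2222)
L(t) = 11/(9*t)
38721 - L(38) = 38721 - 11/(9*38) = 38721 - 1*11/342 = 38721 - 11/342 = 13242571/342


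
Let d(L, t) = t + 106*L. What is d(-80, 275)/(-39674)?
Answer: 8205/39674 ≈ 0.20681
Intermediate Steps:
d(-80, 275)/(-39674) = (275 + 106*(-80))/(-39674) = (275 - 8480)*(-1/39674) = -8205*(-1/39674) = 8205/39674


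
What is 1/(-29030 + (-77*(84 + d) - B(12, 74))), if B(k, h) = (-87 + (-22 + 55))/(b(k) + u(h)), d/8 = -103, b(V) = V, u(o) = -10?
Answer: 1/27977 ≈ 3.5744e-5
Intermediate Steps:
d = -824 (d = 8*(-103) = -824)
B(k, h) = -54/(-10 + k) (B(k, h) = (-87 + (-22 + 55))/(k - 10) = (-87 + 33)/(-10 + k) = -54/(-10 + k))
1/(-29030 + (-77*(84 + d) - B(12, 74))) = 1/(-29030 + (-77*(84 - 824) - (-54)/(-10 + 12))) = 1/(-29030 + (-77*(-740) - (-54)/2)) = 1/(-29030 + (56980 - (-54)/2)) = 1/(-29030 + (56980 - 1*(-27))) = 1/(-29030 + (56980 + 27)) = 1/(-29030 + 57007) = 1/27977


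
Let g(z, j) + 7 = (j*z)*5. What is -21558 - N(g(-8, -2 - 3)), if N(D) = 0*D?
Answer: -21558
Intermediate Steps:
g(z, j) = -7 + 5*j*z (g(z, j) = -7 + (j*z)*5 = -7 + 5*j*z)
N(D) = 0
-21558 - N(g(-8, -2 - 3)) = -21558 - 1*0 = -21558 + 0 = -21558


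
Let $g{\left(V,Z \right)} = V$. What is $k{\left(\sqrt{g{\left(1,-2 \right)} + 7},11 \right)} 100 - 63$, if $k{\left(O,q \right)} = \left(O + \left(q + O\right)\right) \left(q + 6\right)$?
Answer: $18637 + 6800 \sqrt{2} \approx 28254.0$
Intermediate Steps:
$k{\left(O,q \right)} = \left(6 + q\right) \left(q + 2 O\right)$ ($k{\left(O,q \right)} = \left(O + \left(O + q\right)\right) \left(6 + q\right) = \left(q + 2 O\right) \left(6 + q\right) = \left(6 + q\right) \left(q + 2 O\right)$)
$k{\left(\sqrt{g{\left(1,-2 \right)} + 7},11 \right)} 100 - 63 = \left(11^{2} + 6 \cdot 11 + 12 \sqrt{1 + 7} + 2 \sqrt{1 + 7} \cdot 11\right) 100 - 63 = \left(121 + 66 + 12 \sqrt{8} + 2 \sqrt{8} \cdot 11\right) 100 - 63 = \left(121 + 66 + 12 \cdot 2 \sqrt{2} + 2 \cdot 2 \sqrt{2} \cdot 11\right) 100 - 63 = \left(121 + 66 + 24 \sqrt{2} + 44 \sqrt{2}\right) 100 - 63 = \left(187 + 68 \sqrt{2}\right) 100 - 63 = \left(18700 + 6800 \sqrt{2}\right) - 63 = 18637 + 6800 \sqrt{2}$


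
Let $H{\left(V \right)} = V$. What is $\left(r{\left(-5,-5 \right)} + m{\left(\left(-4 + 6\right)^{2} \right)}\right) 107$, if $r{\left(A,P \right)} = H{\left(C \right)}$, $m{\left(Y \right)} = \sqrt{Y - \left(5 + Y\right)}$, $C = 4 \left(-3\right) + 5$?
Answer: $-749 + 107 i \sqrt{5} \approx -749.0 + 239.26 i$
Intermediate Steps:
$C = -7$ ($C = -12 + 5 = -7$)
$m{\left(Y \right)} = i \sqrt{5}$ ($m{\left(Y \right)} = \sqrt{-5} = i \sqrt{5}$)
$r{\left(A,P \right)} = -7$
$\left(r{\left(-5,-5 \right)} + m{\left(\left(-4 + 6\right)^{2} \right)}\right) 107 = \left(-7 + i \sqrt{5}\right) 107 = -749 + 107 i \sqrt{5}$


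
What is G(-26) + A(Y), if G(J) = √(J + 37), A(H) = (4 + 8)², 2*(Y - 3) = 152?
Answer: 144 + √11 ≈ 147.32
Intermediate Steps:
Y = 79 (Y = 3 + (½)*152 = 3 + 76 = 79)
A(H) = 144 (A(H) = 12² = 144)
G(J) = √(37 + J)
G(-26) + A(Y) = √(37 - 26) + 144 = √11 + 144 = 144 + √11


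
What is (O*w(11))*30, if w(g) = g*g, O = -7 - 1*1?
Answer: -29040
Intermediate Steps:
O = -8 (O = -7 - 1 = -8)
w(g) = g²
(O*w(11))*30 = -8*11²*30 = -8*121*30 = -968*30 = -29040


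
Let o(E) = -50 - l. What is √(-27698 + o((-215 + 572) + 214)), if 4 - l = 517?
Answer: I*√27235 ≈ 165.03*I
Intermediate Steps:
l = -513 (l = 4 - 1*517 = 4 - 517 = -513)
o(E) = 463 (o(E) = -50 - 1*(-513) = -50 + 513 = 463)
√(-27698 + o((-215 + 572) + 214)) = √(-27698 + 463) = √(-27235) = I*√27235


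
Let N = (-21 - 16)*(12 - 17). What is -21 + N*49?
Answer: 9044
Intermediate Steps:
N = 185 (N = -37*(-5) = 185)
-21 + N*49 = -21 + 185*49 = -21 + 9065 = 9044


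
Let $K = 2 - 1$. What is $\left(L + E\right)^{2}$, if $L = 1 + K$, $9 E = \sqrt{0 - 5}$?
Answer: $\frac{\left(18 + i \sqrt{5}\right)^{2}}{81} \approx 3.9383 + 0.99381 i$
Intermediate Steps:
$K = 1$
$E = \frac{i \sqrt{5}}{9}$ ($E = \frac{\sqrt{0 - 5}}{9} = \frac{\sqrt{-5}}{9} = \frac{i \sqrt{5}}{9} \approx 0.24845 i$)
$L = 2$ ($L = 1 + 1 = 2$)
$\left(L + E\right)^{2} = \left(2 + \frac{i \sqrt{5}}{9}\right)^{2}$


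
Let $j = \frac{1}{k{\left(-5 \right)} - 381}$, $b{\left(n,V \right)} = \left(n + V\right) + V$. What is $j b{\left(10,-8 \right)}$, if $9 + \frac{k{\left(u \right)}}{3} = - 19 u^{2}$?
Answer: $\frac{2}{611} \approx 0.0032733$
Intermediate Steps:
$k{\left(u \right)} = -27 - 57 u^{2}$ ($k{\left(u \right)} = -27 + 3 \left(- 19 u^{2}\right) = -27 - 57 u^{2}$)
$b{\left(n,V \right)} = n + 2 V$ ($b{\left(n,V \right)} = \left(V + n\right) + V = n + 2 V$)
$j = - \frac{1}{1833}$ ($j = \frac{1}{\left(-27 - 57 \left(-5\right)^{2}\right) - 381} = \frac{1}{\left(-27 - 1425\right) - 381} = \frac{1}{-1452 - 381} = \frac{1}{-1833} = - \frac{1}{1833} \approx -0.00054555$)
$j b{\left(10,-8 \right)} = - \frac{10 + 2 \left(-8\right)}{1833} = - \frac{10 - 16}{1833} = \left(- \frac{1}{1833}\right) \left(-6\right) = \frac{2}{611}$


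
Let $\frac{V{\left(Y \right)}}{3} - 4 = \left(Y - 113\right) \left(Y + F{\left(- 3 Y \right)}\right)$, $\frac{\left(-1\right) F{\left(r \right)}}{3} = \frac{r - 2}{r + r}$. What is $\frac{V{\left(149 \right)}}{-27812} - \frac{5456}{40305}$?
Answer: $- \frac{59172024889}{83511718170} \approx -0.70855$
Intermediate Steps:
$F{\left(r \right)} = - \frac{3 \left(-2 + r\right)}{2 r}$ ($F{\left(r \right)} = - 3 \frac{r - 2}{r + r} = - 3 \frac{-2 + r}{2 r} = - \frac{3 \left(-2 + r\right)}{2 r}$)
$V{\left(Y \right)} = 12 + 3 \left(-113 + Y\right) \left(- \frac{3}{2} + Y - \frac{1}{Y}\right)$ ($V{\left(Y \right)} = 12 + 3 \left(Y - 113\right) \left(Y - \left(\frac{3}{2} - \frac{3}{\left(-3\right) Y}\right)\right) = 12 + 3 \left(-113 + Y\right) \left(Y - \left(\frac{3}{2} - 3 \left(- \frac{1}{3 Y}\right)\right)\right) = 12 + 3 \left(-113 + Y\right) \left(Y - \left(\frac{3}{2} + \frac{1}{Y}\right)\right) = 12 + 3 \left(-113 + Y\right) \left(- \frac{3}{2} + Y - \frac{1}{Y}\right)$)
$\frac{V{\left(149 \right)}}{-27812} - \frac{5456}{40305} = \frac{\frac{1035}{2} + 3 \cdot 149^{2} + \frac{339}{149} - \frac{102363}{2}}{-27812} - \frac{5456}{40305} = \left(\frac{1035}{2} + 3 \cdot 22201 + 339 \cdot \frac{1}{149} - \frac{102363}{2}\right) \left(- \frac{1}{27812}\right) - \frac{5456}{40305} = \left(\frac{1035}{2} + 66603 + \frac{339}{149} - \frac{102363}{2}\right) \left(- \frac{1}{27812}\right) - \frac{5456}{40305} = \frac{2375250}{149} \left(- \frac{1}{27812}\right) - \frac{5456}{40305} = - \frac{1187625}{2071994} - \frac{5456}{40305} = - \frac{59172024889}{83511718170}$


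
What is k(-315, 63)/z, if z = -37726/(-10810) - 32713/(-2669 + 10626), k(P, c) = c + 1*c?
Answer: -301053095/1484493 ≈ -202.80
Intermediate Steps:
k(P, c) = 2*c (k(P, c) = c + c = 2*c)
z = -26720874/43007585 (z = -37726*(-1/10810) - 32713/7957 = 18863/5405 - 32713*1/7957 = 18863/5405 - 32713/7957 = -26720874/43007585 ≈ -0.62131)
k(-315, 63)/z = (2*63)/(-26720874/43007585) = 126*(-43007585/26720874) = -301053095/1484493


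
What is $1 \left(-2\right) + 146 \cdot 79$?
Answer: $11532$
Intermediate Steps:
$1 \left(-2\right) + 146 \cdot 79 = -2 + 11534 = 11532$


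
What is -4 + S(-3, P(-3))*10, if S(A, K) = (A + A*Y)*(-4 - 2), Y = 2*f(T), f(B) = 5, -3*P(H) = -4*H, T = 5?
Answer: 1976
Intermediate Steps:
P(H) = 4*H/3 (P(H) = -(-4)*H/3 = 4*H/3)
Y = 10 (Y = 2*5 = 10)
S(A, K) = -66*A (S(A, K) = (A + A*10)*(-4 - 2) = (A + 10*A)*(-6) = (11*A)*(-6) = -66*A)
-4 + S(-3, P(-3))*10 = -4 - 66*(-3)*10 = -4 + 198*10 = -4 + 1980 = 1976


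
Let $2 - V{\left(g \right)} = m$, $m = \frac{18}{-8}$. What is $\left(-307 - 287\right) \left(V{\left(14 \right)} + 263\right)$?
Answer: $- \frac{317493}{2} \approx -1.5875 \cdot 10^{5}$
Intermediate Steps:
$m = - \frac{9}{4}$ ($m = 18 \left(- \frac{1}{8}\right) = - \frac{9}{4} \approx -2.25$)
$V{\left(g \right)} = \frac{17}{4}$ ($V{\left(g \right)} = 2 - - \frac{9}{4} = 2 + \frac{9}{4} = \frac{17}{4}$)
$\left(-307 - 287\right) \left(V{\left(14 \right)} + 263\right) = \left(-307 - 287\right) \left(\frac{17}{4} + 263\right) = \left(-594\right) \frac{1069}{4} = - \frac{317493}{2}$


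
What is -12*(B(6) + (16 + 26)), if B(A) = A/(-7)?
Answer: -3456/7 ≈ -493.71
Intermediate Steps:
B(A) = -A/7 (B(A) = A*(-1/7) = -A/7)
-12*(B(6) + (16 + 26)) = -12*(-1/7*6 + (16 + 26)) = -12*(-6/7 + 42) = -12*288/7 = -3456/7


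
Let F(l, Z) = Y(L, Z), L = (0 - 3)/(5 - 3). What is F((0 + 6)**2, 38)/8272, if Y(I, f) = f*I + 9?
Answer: -3/517 ≈ -0.0058027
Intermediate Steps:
L = -3/2 ≈ -1.5000
Y(I, f) = 9 + I*f (Y(I, f) = I*f + 9 = 9 + I*f)
F(l, Z) = 9 - 3*Z/2
F((0 + 6)**2, 38)/8272 = (9 - 3/2*38)/8272 = (9 - 57)*(1/8272) = -48*1/8272 = -3/517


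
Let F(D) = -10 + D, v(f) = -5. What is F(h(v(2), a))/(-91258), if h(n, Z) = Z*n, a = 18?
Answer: 50/45629 ≈ 0.0010958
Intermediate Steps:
F(h(v(2), a))/(-91258) = (-10 + 18*(-5))/(-91258) = (-10 - 90)*(-1/91258) = -100*(-1/91258) = 50/45629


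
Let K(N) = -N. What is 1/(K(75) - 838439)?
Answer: -1/838514 ≈ -1.1926e-6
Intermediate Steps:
1/(K(75) - 838439) = 1/(-1*75 - 838439) = 1/(-75 - 838439) = 1/(-838514) = -1/838514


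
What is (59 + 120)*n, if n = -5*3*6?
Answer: -16110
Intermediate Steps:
n = -90 (n = -15*6 = -90)
(59 + 120)*n = (59 + 120)*(-90) = 179*(-90) = -16110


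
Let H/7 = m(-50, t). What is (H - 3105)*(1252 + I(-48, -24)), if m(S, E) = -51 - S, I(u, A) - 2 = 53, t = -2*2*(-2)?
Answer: -4067384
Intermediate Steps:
t = 8 (t = -4*(-2) = 8)
I(u, A) = 55 (I(u, A) = 2 + 53 = 55)
H = -7 (H = 7*(-51 - 1*(-50)) = 7*(-51 + 50) = 7*(-1) = -7)
(H - 3105)*(1252 + I(-48, -24)) = (-7 - 3105)*(1252 + 55) = -3112*1307 = -4067384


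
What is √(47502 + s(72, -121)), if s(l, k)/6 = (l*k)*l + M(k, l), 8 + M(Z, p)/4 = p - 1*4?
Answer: 3*I*√412738 ≈ 1927.3*I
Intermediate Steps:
M(Z, p) = -48 + 4*p (M(Z, p) = -32 + 4*(p - 1*4) = -32 + 4*(p - 4) = -32 + 4*(-4 + p) = -32 + (-16 + 4*p) = -48 + 4*p)
s(l, k) = -288 + 24*l + 6*k*l² (s(l, k) = 6*((l*k)*l + (-48 + 4*l)) = 6*((k*l)*l + (-48 + 4*l)) = 6*(k*l² + (-48 + 4*l)) = 6*(-48 + 4*l + k*l²) = -288 + 24*l + 6*k*l²)
√(47502 + s(72, -121)) = √(47502 + (-288 + 24*72 + 6*(-121)*72²)) = √(47502 + (-288 + 1728 + 6*(-121)*5184)) = √(47502 + (-288 + 1728 - 3763584)) = √(47502 - 3762144) = √(-3714642) = 3*I*√412738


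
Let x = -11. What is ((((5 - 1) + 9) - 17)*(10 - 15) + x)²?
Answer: 81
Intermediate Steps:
((((5 - 1) + 9) - 17)*(10 - 15) + x)² = ((((5 - 1) + 9) - 17)*(10 - 15) - 11)² = (((4 + 9) - 17)*(-5) - 11)² = ((13 - 17)*(-5) - 11)² = (-4*(-5) - 11)² = (20 - 11)² = 9² = 81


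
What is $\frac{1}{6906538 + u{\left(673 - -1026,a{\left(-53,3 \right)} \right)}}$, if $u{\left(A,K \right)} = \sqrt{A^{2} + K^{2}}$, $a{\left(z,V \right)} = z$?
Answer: $\frac{3453269}{23850132128017} - \frac{\sqrt{2889410}}{47700264256034} \approx 1.4475 \cdot 10^{-7}$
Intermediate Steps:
$\frac{1}{6906538 + u{\left(673 - -1026,a{\left(-53,3 \right)} \right)}} = \frac{1}{6906538 + \sqrt{\left(673 - -1026\right)^{2} + \left(-53\right)^{2}}} = \frac{1}{6906538 + \sqrt{\left(673 + 1026\right)^{2} + 2809}} = \frac{1}{6906538 + \sqrt{1699^{2} + 2809}} = \frac{1}{6906538 + \sqrt{2886601 + 2809}} = \frac{1}{6906538 + \sqrt{2889410}}$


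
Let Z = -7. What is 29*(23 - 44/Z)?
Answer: 5945/7 ≈ 849.29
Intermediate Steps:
29*(23 - 44/Z) = 29*(23 - 44/(-7)) = 29*(23 - 44*(-⅐)) = 29*(23 + 44/7) = 29*(205/7) = 5945/7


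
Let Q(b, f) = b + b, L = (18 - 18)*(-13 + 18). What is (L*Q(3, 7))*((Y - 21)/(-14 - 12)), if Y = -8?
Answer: 0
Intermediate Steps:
L = 0 (L = 0*5 = 0)
Q(b, f) = 2*b
(L*Q(3, 7))*((Y - 21)/(-14 - 12)) = (0*(2*3))*((-8 - 21)/(-14 - 12)) = (0*6)*(-29/(-26)) = 0*(-29*(-1/26)) = 0*(29/26) = 0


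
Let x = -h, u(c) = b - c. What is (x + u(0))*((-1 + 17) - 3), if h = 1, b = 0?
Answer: -13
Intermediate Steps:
u(c) = -c (u(c) = 0 - c = -c)
x = -1 (x = -1*1 = -1)
(x + u(0))*((-1 + 17) - 3) = (-1 - 1*0)*((-1 + 17) - 3) = (-1 + 0)*(16 - 3) = -1*13 = -13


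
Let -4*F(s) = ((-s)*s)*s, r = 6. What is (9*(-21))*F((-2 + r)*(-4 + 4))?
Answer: 0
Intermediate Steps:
F(s) = s³/4 (F(s) = -(-s)*s*s/4 = -(-s²)*s/4 = -(-1)*s³/4 = s³/4)
(9*(-21))*F((-2 + r)*(-4 + 4)) = (9*(-21))*(((-2 + 6)*(-4 + 4))³/4) = -189*(4*0)³/4 = -189*0³/4 = -189*0/4 = -189*0 = 0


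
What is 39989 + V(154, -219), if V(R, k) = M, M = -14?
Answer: 39975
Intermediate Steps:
V(R, k) = -14
39989 + V(154, -219) = 39989 - 14 = 39975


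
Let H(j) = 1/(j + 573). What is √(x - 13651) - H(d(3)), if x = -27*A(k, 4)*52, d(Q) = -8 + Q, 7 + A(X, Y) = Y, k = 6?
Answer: -1/568 + I*√9439 ≈ -0.0017606 + 97.155*I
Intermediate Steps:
A(X, Y) = -7 + Y
H(j) = 1/(573 + j)
x = 4212 (x = -27*(-7 + 4)*52 = -27*(-3)*52 = 81*52 = 4212)
√(x - 13651) - H(d(3)) = √(4212 - 13651) - 1/(573 + (-8 + 3)) = √(-9439) - 1/(573 - 5) = I*√9439 - 1/568 = -1/568 + I*√9439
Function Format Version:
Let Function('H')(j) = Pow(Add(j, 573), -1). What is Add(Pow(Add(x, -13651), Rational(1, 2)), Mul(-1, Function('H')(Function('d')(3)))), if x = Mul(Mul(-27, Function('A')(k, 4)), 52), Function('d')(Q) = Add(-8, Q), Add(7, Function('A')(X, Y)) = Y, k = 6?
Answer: Add(Rational(-1, 568), Mul(I, Pow(9439, Rational(1, 2)))) ≈ Add(-0.0017606, Mul(97.155, I))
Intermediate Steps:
Function('A')(X, Y) = Add(-7, Y)
Function('H')(j) = Pow(Add(573, j), -1)
x = 4212 (x = Mul(Mul(-27, Add(-7, 4)), 52) = Mul(Mul(-27, -3), 52) = Mul(81, 52) = 4212)
Add(Pow(Add(x, -13651), Rational(1, 2)), Mul(-1, Function('H')(Function('d')(3)))) = Add(Pow(Add(4212, -13651), Rational(1, 2)), Mul(-1, Pow(Add(573, Add(-8, 3)), -1))) = Add(Pow(-9439, Rational(1, 2)), Mul(-1, Pow(Add(573, -5), -1))) = Add(Mul(I, Pow(9439, Rational(1, 2))), Mul(-1, Pow(568, -1))) = Add(Mul(I, Pow(9439, Rational(1, 2))), Mul(-1, Rational(1, 568))) = Add(Mul(I, Pow(9439, Rational(1, 2))), Rational(-1, 568)) = Add(Rational(-1, 568), Mul(I, Pow(9439, Rational(1, 2))))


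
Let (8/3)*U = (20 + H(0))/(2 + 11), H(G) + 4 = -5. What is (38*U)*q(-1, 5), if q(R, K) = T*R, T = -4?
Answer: 627/13 ≈ 48.231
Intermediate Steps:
H(G) = -9 (H(G) = -4 - 5 = -9)
q(R, K) = -4*R
U = 33/104 (U = 3*((20 - 9)/(2 + 11))/8 = 3*(11/13)/8 = 3*(11*(1/13))/8 = (3/8)*(11/13) = 33/104 ≈ 0.31731)
(38*U)*q(-1, 5) = (38*(33/104))*(-4*(-1)) = (627/52)*4 = 627/13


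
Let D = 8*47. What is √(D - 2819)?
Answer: I*√2443 ≈ 49.427*I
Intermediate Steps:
D = 376
√(D - 2819) = √(376 - 2819) = √(-2443) = I*√2443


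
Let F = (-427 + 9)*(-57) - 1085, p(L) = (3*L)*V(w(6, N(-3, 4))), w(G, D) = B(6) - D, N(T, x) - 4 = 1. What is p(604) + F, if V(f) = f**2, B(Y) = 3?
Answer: 29989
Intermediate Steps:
N(T, x) = 5 (N(T, x) = 4 + 1 = 5)
w(G, D) = 3 - D
p(L) = 12*L (p(L) = (3*L)*(3 - 1*5)**2 = (3*L)*(3 - 5)**2 = (3*L)*(-2)**2 = (3*L)*4 = 12*L)
F = 22741 (F = -418*(-57) - 1085 = 23826 - 1085 = 22741)
p(604) + F = 12*604 + 22741 = 7248 + 22741 = 29989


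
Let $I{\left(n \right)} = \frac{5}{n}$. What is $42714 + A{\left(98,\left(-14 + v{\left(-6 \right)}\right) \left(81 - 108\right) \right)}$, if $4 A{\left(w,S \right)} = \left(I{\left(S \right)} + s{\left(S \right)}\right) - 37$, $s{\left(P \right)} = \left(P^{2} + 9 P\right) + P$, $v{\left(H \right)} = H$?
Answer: $\frac{50524453}{432} \approx 1.1695 \cdot 10^{5}$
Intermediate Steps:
$s{\left(P \right)} = P^{2} + 10 P$
$A{\left(w,S \right)} = - \frac{37}{4} + \frac{5}{4 S} + \frac{S \left(10 + S\right)}{4}$ ($A{\left(w,S \right)} = \frac{\left(\frac{5}{S} + S \left(10 + S\right)\right) - 37}{4} = \frac{-37 + \frac{5}{S} + S \left(10 + S\right)}{4} = - \frac{37}{4} + \frac{5}{4 S} + \frac{S \left(10 + S\right)}{4}$)
$42714 + A{\left(98,\left(-14 + v{\left(-6 \right)}\right) \left(81 - 108\right) \right)} = 42714 + \frac{5 + \left(-14 - 6\right) \left(81 - 108\right) \left(-37 + \left(-14 - 6\right) \left(81 - 108\right) \left(10 + \left(-14 - 6\right) \left(81 - 108\right)\right)\right)}{4 \left(-14 - 6\right) \left(81 - 108\right)} = 42714 + \frac{5 + \left(-20\right) \left(-27\right) \left(-37 + \left(-20\right) \left(-27\right) \left(10 - -540\right)\right)}{4 \left(\left(-20\right) \left(-27\right)\right)} = 42714 + \frac{5 + 540 \left(-37 + 540 \left(10 + 540\right)\right)}{4 \cdot 540} = 42714 + \frac{1}{4} \cdot \frac{1}{540} \left(5 + 540 \left(-37 + 540 \cdot 550\right)\right) = 42714 + \frac{1}{4} \cdot \frac{1}{540} \left(5 + 540 \left(-37 + 297000\right)\right) = 42714 + \frac{1}{4} \cdot \frac{1}{540} \left(5 + 540 \cdot 296963\right) = 42714 + \frac{1}{4} \cdot \frac{1}{540} \left(5 + 160360020\right) = 42714 + \frac{1}{4} \cdot \frac{1}{540} \cdot 160360025 = 42714 + \frac{32072005}{432} = \frac{50524453}{432}$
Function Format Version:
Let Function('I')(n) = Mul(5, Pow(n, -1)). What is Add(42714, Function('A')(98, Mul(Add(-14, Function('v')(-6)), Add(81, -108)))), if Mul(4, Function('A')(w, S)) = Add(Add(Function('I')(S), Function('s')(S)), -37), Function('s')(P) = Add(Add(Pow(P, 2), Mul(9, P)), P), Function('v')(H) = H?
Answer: Rational(50524453, 432) ≈ 1.1695e+5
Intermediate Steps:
Function('s')(P) = Add(Pow(P, 2), Mul(10, P))
Function('A')(w, S) = Add(Rational(-37, 4), Mul(Rational(5, 4), Pow(S, -1)), Mul(Rational(1, 4), S, Add(10, S))) (Function('A')(w, S) = Mul(Rational(1, 4), Add(Add(Mul(5, Pow(S, -1)), Mul(S, Add(10, S))), -37)) = Mul(Rational(1, 4), Add(-37, Mul(5, Pow(S, -1)), Mul(S, Add(10, S)))) = Add(Rational(-37, 4), Mul(Rational(5, 4), Pow(S, -1)), Mul(Rational(1, 4), S, Add(10, S))))
Add(42714, Function('A')(98, Mul(Add(-14, Function('v')(-6)), Add(81, -108)))) = Add(42714, Mul(Rational(1, 4), Pow(Mul(Add(-14, -6), Add(81, -108)), -1), Add(5, Mul(Mul(Add(-14, -6), Add(81, -108)), Add(-37, Mul(Mul(Add(-14, -6), Add(81, -108)), Add(10, Mul(Add(-14, -6), Add(81, -108))))))))) = Add(42714, Mul(Rational(1, 4), Pow(Mul(-20, -27), -1), Add(5, Mul(Mul(-20, -27), Add(-37, Mul(Mul(-20, -27), Add(10, Mul(-20, -27)))))))) = Add(42714, Mul(Rational(1, 4), Pow(540, -1), Add(5, Mul(540, Add(-37, Mul(540, Add(10, 540))))))) = Add(42714, Mul(Rational(1, 4), Rational(1, 540), Add(5, Mul(540, Add(-37, Mul(540, 550)))))) = Add(42714, Mul(Rational(1, 4), Rational(1, 540), Add(5, Mul(540, Add(-37, 297000))))) = Add(42714, Mul(Rational(1, 4), Rational(1, 540), Add(5, Mul(540, 296963)))) = Add(42714, Mul(Rational(1, 4), Rational(1, 540), Add(5, 160360020))) = Add(42714, Mul(Rational(1, 4), Rational(1, 540), 160360025)) = Add(42714, Rational(32072005, 432)) = Rational(50524453, 432)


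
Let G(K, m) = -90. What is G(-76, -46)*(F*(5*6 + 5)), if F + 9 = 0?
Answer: 28350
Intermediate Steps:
F = -9 (F = -9 + 0 = -9)
G(-76, -46)*(F*(5*6 + 5)) = -(-810)*(5*6 + 5) = -(-810)*(30 + 5) = -(-810)*35 = -90*(-315) = 28350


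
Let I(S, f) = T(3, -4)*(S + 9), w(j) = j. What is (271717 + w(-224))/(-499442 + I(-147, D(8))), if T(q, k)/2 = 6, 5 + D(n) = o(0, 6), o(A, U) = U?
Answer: -271493/501098 ≈ -0.54180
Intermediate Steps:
D(n) = 1 (D(n) = -5 + 6 = 1)
T(q, k) = 12 (T(q, k) = 2*6 = 12)
I(S, f) = 108 + 12*S (I(S, f) = 12*(S + 9) = 12*(9 + S) = 108 + 12*S)
(271717 + w(-224))/(-499442 + I(-147, D(8))) = (271717 - 224)/(-499442 + (108 + 12*(-147))) = 271493/(-499442 + (108 - 1764)) = 271493/(-499442 - 1656) = 271493/(-501098) = 271493*(-1/501098) = -271493/501098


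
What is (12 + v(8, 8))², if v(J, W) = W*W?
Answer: 5776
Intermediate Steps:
v(J, W) = W²
(12 + v(8, 8))² = (12 + 8²)² = (12 + 64)² = 76² = 5776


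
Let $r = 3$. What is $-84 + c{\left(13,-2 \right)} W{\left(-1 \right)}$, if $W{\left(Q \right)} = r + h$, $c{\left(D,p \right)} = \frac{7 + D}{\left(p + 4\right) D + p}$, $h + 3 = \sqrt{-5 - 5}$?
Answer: $-84 + \frac{5 i \sqrt{10}}{6} \approx -84.0 + 2.6352 i$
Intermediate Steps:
$h = -3 + i \sqrt{10}$ ($h = -3 + \sqrt{-5 - 5} = -3 + \sqrt{-10} = -3 + i \sqrt{10} \approx -3.0 + 3.1623 i$)
$c{\left(D,p \right)} = \frac{7 + D}{p + D \left(4 + p\right)}$ ($c{\left(D,p \right)} = \frac{7 + D}{\left(4 + p\right) D + p} = \frac{7 + D}{D \left(4 + p\right) + p} = \frac{7 + D}{p + D \left(4 + p\right)}$)
$W{\left(Q \right)} = i \sqrt{10}$ ($W{\left(Q \right)} = 3 - \left(3 - i \sqrt{10}\right) = i \sqrt{10}$)
$-84 + c{\left(13,-2 \right)} W{\left(-1 \right)} = -84 + \frac{7 + 13}{-2 + 4 \cdot 13 + 13 \left(-2\right)} i \sqrt{10} = -84 + \frac{1}{-2 + 52 - 26} \cdot 20 i \sqrt{10} = -84 + \frac{1}{24} \cdot 20 i \sqrt{10} = -84 + \frac{5 i \sqrt{10}}{6}$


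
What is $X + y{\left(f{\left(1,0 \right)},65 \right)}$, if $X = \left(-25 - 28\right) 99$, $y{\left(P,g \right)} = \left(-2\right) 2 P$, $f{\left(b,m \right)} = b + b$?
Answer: $-5255$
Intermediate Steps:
$f{\left(b,m \right)} = 2 b$
$y{\left(P,g \right)} = - 4 P$
$X = -5247$ ($X = \left(-53\right) 99 = -5247$)
$X + y{\left(f{\left(1,0 \right)},65 \right)} = -5247 - 4 \cdot 2 \cdot 1 = -5247 - 8 = -5255$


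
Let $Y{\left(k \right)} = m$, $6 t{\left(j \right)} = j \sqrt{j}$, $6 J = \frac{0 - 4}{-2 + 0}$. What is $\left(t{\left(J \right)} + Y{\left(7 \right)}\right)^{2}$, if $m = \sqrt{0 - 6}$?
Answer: $- \frac{5831}{972} + \frac{i \sqrt{2}}{9} \approx -5.999 + 0.15713 i$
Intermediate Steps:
$J = \frac{1}{3}$ ($J = \frac{\left(0 - 4\right) \frac{1}{-2 + 0}}{6} = \frac{\left(-4\right) \frac{1}{-2}}{6} = \frac{\left(-4\right) \left(- \frac{1}{2}\right)}{6} = \frac{1}{6} \cdot 2 = \frac{1}{3} \approx 0.33333$)
$m = i \sqrt{6}$ ($m = \sqrt{-6} = i \sqrt{6} \approx 2.4495 i$)
$t{\left(j \right)} = \frac{j^{\frac{3}{2}}}{6}$ ($t{\left(j \right)} = \frac{j \sqrt{j}}{6} = \frac{j^{\frac{3}{2}}}{6}$)
$Y{\left(k \right)} = i \sqrt{6}$
$\left(t{\left(J \right)} + Y{\left(7 \right)}\right)^{2} = \left(\frac{1}{6 \cdot 3 \sqrt{3}} + i \sqrt{6}\right)^{2} = \left(\frac{\frac{1}{9} \sqrt{3}}{6} + i \sqrt{6}\right)^{2} = \left(\frac{\sqrt{3}}{54} + i \sqrt{6}\right)^{2}$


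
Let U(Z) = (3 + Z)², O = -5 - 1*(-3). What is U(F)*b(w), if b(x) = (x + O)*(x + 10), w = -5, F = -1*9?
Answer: -1260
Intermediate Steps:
O = -2 (O = -5 + 3 = -2)
F = -9
b(x) = (-2 + x)*(10 + x) (b(x) = (x - 2)*(x + 10) = (-2 + x)*(10 + x))
U(F)*b(w) = (3 - 9)²*(-20 + (-5)² + 8*(-5)) = (-6)²*(-20 + 25 - 40) = 36*(-35) = -1260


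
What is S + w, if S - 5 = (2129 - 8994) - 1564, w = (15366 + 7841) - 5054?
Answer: 9729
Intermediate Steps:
w = 18153 (w = 23207 - 5054 = 18153)
S = -8424 (S = 5 + ((2129 - 8994) - 1564) = 5 + (-6865 - 1564) = 5 - 8429 = -8424)
S + w = -8424 + 18153 = 9729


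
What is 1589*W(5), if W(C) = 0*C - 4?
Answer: -6356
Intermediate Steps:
W(C) = -4 (W(C) = 0 - 4 = -4)
1589*W(5) = 1589*(-4) = -6356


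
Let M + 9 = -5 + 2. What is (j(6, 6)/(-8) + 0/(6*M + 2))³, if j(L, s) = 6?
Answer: -27/64 ≈ -0.42188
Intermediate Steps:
M = -12 (M = -9 + (-5 + 2) = -9 - 3 = -12)
(j(6, 6)/(-8) + 0/(6*M + 2))³ = (6/(-8) + 0/(6*(-12) + 2))³ = (6*(-⅛) + 0/(-72 + 2))³ = (-¾ + 0/(-70))³ = (-¾ + 0*(-1/70))³ = (-¾ + 0)³ = (-¾)³ = -27/64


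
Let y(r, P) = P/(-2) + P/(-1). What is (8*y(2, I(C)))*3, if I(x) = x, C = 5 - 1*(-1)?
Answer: -216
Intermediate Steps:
C = 6 (C = 5 + 1 = 6)
y(r, P) = -3*P/2 (y(r, P) = P*(-½) + P*(-1) = -P/2 - P = -3*P/2)
(8*y(2, I(C)))*3 = (8*(-3/2*6))*3 = (8*(-9))*3 = -72*3 = -216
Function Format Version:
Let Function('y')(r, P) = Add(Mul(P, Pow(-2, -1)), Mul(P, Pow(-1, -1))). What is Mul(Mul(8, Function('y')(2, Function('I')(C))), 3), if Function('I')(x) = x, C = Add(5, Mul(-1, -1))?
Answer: -216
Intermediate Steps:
C = 6 (C = Add(5, 1) = 6)
Function('y')(r, P) = Mul(Rational(-3, 2), P) (Function('y')(r, P) = Add(Mul(P, Rational(-1, 2)), Mul(P, -1)) = Add(Mul(Rational(-1, 2), P), Mul(-1, P)) = Mul(Rational(-3, 2), P))
Mul(Mul(8, Function('y')(2, Function('I')(C))), 3) = Mul(Mul(8, Mul(Rational(-3, 2), 6)), 3) = Mul(Mul(8, -9), 3) = Mul(-72, 3) = -216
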